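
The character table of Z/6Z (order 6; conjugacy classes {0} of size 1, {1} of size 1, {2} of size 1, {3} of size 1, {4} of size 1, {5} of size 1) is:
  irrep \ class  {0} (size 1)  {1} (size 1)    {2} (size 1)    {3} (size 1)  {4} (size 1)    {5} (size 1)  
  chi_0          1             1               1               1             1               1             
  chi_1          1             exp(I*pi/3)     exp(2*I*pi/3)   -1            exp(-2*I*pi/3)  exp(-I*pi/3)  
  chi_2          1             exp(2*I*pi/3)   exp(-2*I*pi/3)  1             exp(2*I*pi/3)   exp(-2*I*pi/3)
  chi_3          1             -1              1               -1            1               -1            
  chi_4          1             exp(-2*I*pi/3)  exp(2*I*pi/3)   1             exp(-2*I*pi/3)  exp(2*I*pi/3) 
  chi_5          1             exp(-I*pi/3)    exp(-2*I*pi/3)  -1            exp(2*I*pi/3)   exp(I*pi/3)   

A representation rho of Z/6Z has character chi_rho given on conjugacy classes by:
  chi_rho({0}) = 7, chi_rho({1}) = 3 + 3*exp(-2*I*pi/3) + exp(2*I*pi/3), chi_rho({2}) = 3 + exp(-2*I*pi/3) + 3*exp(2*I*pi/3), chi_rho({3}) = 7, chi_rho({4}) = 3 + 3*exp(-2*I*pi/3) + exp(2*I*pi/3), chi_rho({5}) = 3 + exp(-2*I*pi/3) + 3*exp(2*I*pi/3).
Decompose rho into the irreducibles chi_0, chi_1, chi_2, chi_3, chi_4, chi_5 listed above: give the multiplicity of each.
Multiplicities: chi_0: 3, chi_1: 0, chi_2: 1, chi_3: 0, chi_4: 3, chi_5: 0.

Derivation: Use <chi_rho, chi> = (1/|G|) sum_C |C| * chi_rho(C) * conj(chi(C)) with |G| = 6 for each irreducible chi in the table:
  <chi_rho, chi_0> = (1/6)[1*(7)*conj(1) + 1*(3 + 3*exp(-2*I*pi/3) + exp(2*I*pi/3))*conj(1) + 1*(3 + exp(-2*I*pi/3) + 3*exp(2*I*pi/3))*conj(1) + 1*(7)*conj(1) + 1*(3 + 3*exp(-2*I*pi/3) + exp(2*I*pi/3))*conj(1) + 1*(3 + exp(-2*I*pi/3) + 3*exp(2*I*pi/3))*conj(1)]
      = (1/6)[(7) + (3 + 3*exp(-2*I*pi/3) + exp(2*I*pi/3)) + (3 + exp(-2*I*pi/3) + 3*exp(2*I*pi/3)) + (7) + (3 + 3*exp(-2*I*pi/3) + exp(2*I*pi/3)) + (3 + exp(-2*I*pi/3) + 3*exp(2*I*pi/3))] = 18/6 = 3
  <chi_rho, chi_1> = (1/6)[1*(7)*conj(1) + 1*(3 + 3*exp(-2*I*pi/3) + exp(2*I*pi/3))*conj(exp(I*pi/3)) + 1*(3 + exp(-2*I*pi/3) + 3*exp(2*I*pi/3))*conj(exp(2*I*pi/3)) + 1*(7)*conj(-1) + 1*(3 + 3*exp(-2*I*pi/3) + exp(2*I*pi/3))*conj(exp(-2*I*pi/3)) + 1*(3 + exp(-2*I*pi/3) + 3*exp(2*I*pi/3))*conj(exp(-I*pi/3))]
      = (1/6)[(7) + (-3 + 3*exp(-I*pi/3) + exp(I*pi/3)) + (3 + 3*exp(-2*I*pi/3) + exp(2*I*pi/3)) + (-7) + (3 + exp(-2*I*pi/3) + 3*exp(2*I*pi/3)) + (-3 + exp(-I*pi/3) + 3*exp(I*pi/3))] = 0/6 = 0
  <chi_rho, chi_2> = (1/6)[1*(7)*conj(1) + 1*(3 + 3*exp(-2*I*pi/3) + exp(2*I*pi/3))*conj(exp(2*I*pi/3)) + 1*(3 + exp(-2*I*pi/3) + 3*exp(2*I*pi/3))*conj(exp(-2*I*pi/3)) + 1*(7)*conj(1) + 1*(3 + 3*exp(-2*I*pi/3) + exp(2*I*pi/3))*conj(exp(2*I*pi/3)) + 1*(3 + exp(-2*I*pi/3) + 3*exp(2*I*pi/3))*conj(exp(-2*I*pi/3))]
      = (1/6)[(7) + (-2) + (-2) + (7) + (-2) + (-2)] = 6/6 = 1
  <chi_rho, chi_3> = (1/6)[1*(7)*conj(1) + 1*(3 + 3*exp(-2*I*pi/3) + exp(2*I*pi/3))*conj(-1) + 1*(3 + exp(-2*I*pi/3) + 3*exp(2*I*pi/3))*conj(1) + 1*(7)*conj(-1) + 1*(3 + 3*exp(-2*I*pi/3) + exp(2*I*pi/3))*conj(1) + 1*(3 + exp(-2*I*pi/3) + 3*exp(2*I*pi/3))*conj(-1)]
      = (1/6)[(7) + (-3 - exp(2*I*pi/3) - 3*exp(-2*I*pi/3)) + (3 + exp(-2*I*pi/3) + 3*exp(2*I*pi/3)) + (-7) + (3 + 3*exp(-2*I*pi/3) + exp(2*I*pi/3)) + (-3 - 3*exp(2*I*pi/3) - exp(-2*I*pi/3))] = 0/6 = 0
  <chi_rho, chi_4> = (1/6)[1*(7)*conj(1) + 1*(3 + 3*exp(-2*I*pi/3) + exp(2*I*pi/3))*conj(exp(-2*I*pi/3)) + 1*(3 + exp(-2*I*pi/3) + 3*exp(2*I*pi/3))*conj(exp(2*I*pi/3)) + 1*(7)*conj(1) + 1*(3 + 3*exp(-2*I*pi/3) + exp(2*I*pi/3))*conj(exp(-2*I*pi/3)) + 1*(3 + exp(-2*I*pi/3) + 3*exp(2*I*pi/3))*conj(exp(2*I*pi/3))]
      = (1/6)[(7) + (3 + exp(-2*I*pi/3) + 3*exp(2*I*pi/3)) + (3 + 3*exp(-2*I*pi/3) + exp(2*I*pi/3)) + (7) + (3 + exp(-2*I*pi/3) + 3*exp(2*I*pi/3)) + (3 + 3*exp(-2*I*pi/3) + exp(2*I*pi/3))] = 18/6 = 3
  <chi_rho, chi_5> = (1/6)[1*(7)*conj(1) + 1*(3 + 3*exp(-2*I*pi/3) + exp(2*I*pi/3))*conj(exp(-I*pi/3)) + 1*(3 + exp(-2*I*pi/3) + 3*exp(2*I*pi/3))*conj(exp(-2*I*pi/3)) + 1*(7)*conj(-1) + 1*(3 + 3*exp(-2*I*pi/3) + exp(2*I*pi/3))*conj(exp(2*I*pi/3)) + 1*(3 + exp(-2*I*pi/3) + 3*exp(2*I*pi/3))*conj(exp(I*pi/3))]
      = (1/6)[(7) + (2) + (-2) + (-7) + (-2) + (2)] = 0/6 = 0
(Exp terms are combined using exp(i*s)*conj(exp(i*t)) = exp(i*(s-t)), and sums of them are collapsed using the identity that for every m > 1 the m distinct m-th roots of unity sum to 0, e.g. 1 + exp(2*I*pi/3) + exp(-2*I*pi/3) = 0.)
Dimension check: dim(rho) = sum (mult * dim) = 3*1 + 0*1 + 1*1 + 0*1 + 3*1 + 0*1 = 7 = chi_rho(e) = 7.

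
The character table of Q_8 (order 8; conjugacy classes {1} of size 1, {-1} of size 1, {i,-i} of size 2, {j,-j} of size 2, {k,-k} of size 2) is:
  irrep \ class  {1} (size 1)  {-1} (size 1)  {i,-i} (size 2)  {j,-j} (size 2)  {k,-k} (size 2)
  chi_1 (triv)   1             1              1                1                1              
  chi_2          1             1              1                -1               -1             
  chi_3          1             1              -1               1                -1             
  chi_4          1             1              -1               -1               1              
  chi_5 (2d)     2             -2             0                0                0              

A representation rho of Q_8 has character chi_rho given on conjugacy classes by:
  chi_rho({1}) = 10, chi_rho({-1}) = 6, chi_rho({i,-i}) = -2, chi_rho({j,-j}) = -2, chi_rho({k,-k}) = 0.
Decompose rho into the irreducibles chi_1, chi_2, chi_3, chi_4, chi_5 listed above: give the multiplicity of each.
Multiplicities: chi_1: 1, chi_2: 2, chi_3: 2, chi_4: 3, chi_5: 1.

Why: Use <chi_rho, chi> = (1/|G|) sum_C |C| * chi_rho(C) * conj(chi(C)) with |G| = 8 for each irreducible chi in the table:
  <chi_rho, chi_1> = (1/8)[1*(10)*conj(1) + 1*(6)*conj(1) + 2*(-2)*conj(1) + 2*(-2)*conj(1) + 2*(0)*conj(1)]
      = (1/8)[(10) + (6) + (-4) + (-4) + (0)] = 8/8 = 1
  <chi_rho, chi_2> = (1/8)[1*(10)*conj(1) + 1*(6)*conj(1) + 2*(-2)*conj(1) + 2*(-2)*conj(-1) + 2*(0)*conj(-1)]
      = (1/8)[(10) + (6) + (-4) + (4) + (0)] = 16/8 = 2
  <chi_rho, chi_3> = (1/8)[1*(10)*conj(1) + 1*(6)*conj(1) + 2*(-2)*conj(-1) + 2*(-2)*conj(1) + 2*(0)*conj(-1)]
      = (1/8)[(10) + (6) + (4) + (-4) + (0)] = 16/8 = 2
  <chi_rho, chi_4> = (1/8)[1*(10)*conj(1) + 1*(6)*conj(1) + 2*(-2)*conj(-1) + 2*(-2)*conj(-1) + 2*(0)*conj(1)]
      = (1/8)[(10) + (6) + (4) + (4) + (0)] = 24/8 = 3
  <chi_rho, chi_5> = (1/8)[1*(10)*conj(2) + 1*(6)*conj(-2) + 2*(-2)*conj(0) + 2*(-2)*conj(0) + 2*(0)*conj(0)]
      = (1/8)[(20) + (-12) + (0) + (0) + (0)] = 8/8 = 1
Dimension check: dim(rho) = sum (mult * dim) = 1*1 + 2*1 + 2*1 + 3*1 + 1*2 = 10 = chi_rho(e) = 10.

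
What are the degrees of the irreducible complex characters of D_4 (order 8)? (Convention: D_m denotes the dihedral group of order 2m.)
Dimensions: 1, 1, 1, 1, 2

Justification: There are 5 irreducibles (= number of conjugacy classes). Their dimensions d_i satisfy sum d_i^2 = |G| = 8: 1 + 1 + 1 + 1 + 4 = 8.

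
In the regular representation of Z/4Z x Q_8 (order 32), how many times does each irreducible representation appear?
Each irreducible V_i of dimension d_i appears with multiplicity d_i, i.e. rho_reg = (direct sum over all irreducibles V_i) d_i V_i. The irreducible dimensions for Z/4Z x Q_8 are 1, 1, 1, 1, 1, 1, 1, 1, 1, 1, 1, 1, 1, 1, 1, 1, 2, 2, 2, 2: 16 irreducibles of dimension 1, each with multiplicity 1; 4 irreducibles of dimension 2, each with multiplicity 2. Total dimension 16*1*1 + 4*2*2 = 32 = |G|.

General theorem: in the regular representation of a finite group G, each irreducible appears with multiplicity equal to its dimension. Check: dim(rho_reg) = sum d_i^2 = 1 + 1 + 1 + 1 + 1 + 1 + 1 + 1 + 1 + 1 + 1 + 1 + 1 + 1 + 1 + 1 + 4 + 4 + 4 + 4 = 32 = |G|.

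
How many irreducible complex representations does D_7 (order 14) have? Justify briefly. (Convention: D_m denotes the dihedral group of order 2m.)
5

Working: The number of irreducible complex representations of a finite group equals its number of conjugacy classes. D_7 has 5 conjugacy classes ((n+3)/2 for n odd), so D_7 (order 14) has exactly 5 irreducible complex representations.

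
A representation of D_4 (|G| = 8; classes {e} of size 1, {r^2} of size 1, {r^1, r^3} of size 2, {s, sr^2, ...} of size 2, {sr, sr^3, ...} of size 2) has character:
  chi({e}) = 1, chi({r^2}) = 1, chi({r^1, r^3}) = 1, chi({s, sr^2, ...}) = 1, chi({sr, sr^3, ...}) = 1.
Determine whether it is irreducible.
Irreducible: <chi, chi> = 1.

Why: <chi, chi> = (1/|G|) sum_C |C| * |chi(C)|^2 = (1/8)[1*|1|^2 + 1*|1|^2 + 2*|1|^2 + 2*|1|^2 + 2*|1|^2]
  = (1/8)[(1) + (1) + (2) + (2) + (2)] = 8/8 = 1.
A character is irreducible iff <chi, chi> = 1, so this representation is irreducible.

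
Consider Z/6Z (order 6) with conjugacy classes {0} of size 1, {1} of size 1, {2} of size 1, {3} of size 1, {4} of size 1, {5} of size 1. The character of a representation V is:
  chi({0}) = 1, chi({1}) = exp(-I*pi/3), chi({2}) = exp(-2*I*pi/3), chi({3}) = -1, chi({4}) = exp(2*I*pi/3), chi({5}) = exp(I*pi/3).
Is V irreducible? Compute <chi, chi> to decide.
Irreducible: <chi, chi> = 1.

Solution. <chi, chi> = (1/|G|) sum_C |C| * |chi(C)|^2 = (1/6)[1*|1|^2 + 1*|exp(-I*pi/3)|^2 + 1*|exp(-2*I*pi/3)|^2 + 1*|-1|^2 + 1*|exp(2*I*pi/3)|^2 + 1*|exp(I*pi/3)|^2]
  = (1/6)[(1) + (1) + (1) + (1) + (1) + (1)] = 6/6 = 1.
(Exp terms are combined using exp(i*s)*conj(exp(i*t)) = exp(i*(s-t)), and sums of them are collapsed using the identity that for every m > 1 the m distinct m-th roots of unity sum to 0, e.g. 1 + exp(2*I*pi/3) + exp(-2*I*pi/3) = 0.)
A character is irreducible iff <chi, chi> = 1, so this representation is irreducible.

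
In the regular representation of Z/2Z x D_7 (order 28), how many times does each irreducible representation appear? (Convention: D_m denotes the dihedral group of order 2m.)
Each irreducible V_i of dimension d_i appears with multiplicity d_i, i.e. rho_reg = (direct sum over all irreducibles V_i) d_i V_i. The irreducible dimensions for Z/2Z x D_7 are 1, 1, 1, 1, 2, 2, 2, 2, 2, 2: 4 irreducibles of dimension 1, each with multiplicity 1; 6 irreducibles of dimension 2, each with multiplicity 2. Total dimension 4*1*1 + 6*2*2 = 28 = |G|.

Working: General theorem: in the regular representation of a finite group G, each irreducible appears with multiplicity equal to its dimension. Check: dim(rho_reg) = sum d_i^2 = 1 + 1 + 1 + 1 + 4 + 4 + 4 + 4 + 4 + 4 = 28 = |G|.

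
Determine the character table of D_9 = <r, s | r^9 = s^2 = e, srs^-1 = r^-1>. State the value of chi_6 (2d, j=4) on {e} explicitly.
Conjugacy classes: {e} of size 1, {r^1, r^8} of size 2, {r^2, r^7} of size 2, {r^3, r^6} of size 2, {r^4, r^5} of size 2, {s, sr, ..., sr^8} of size 9.
Character table:
  irrep \ class              {e} (size 1)  {r^1, r^8} (size 2)  {r^2, r^7} (size 2)  {r^3, r^6} (size 2)  {r^4, r^5} (size 2)  {s, sr, ..., sr^8} (size 9)
  chi_1 (triv)               1             1                    1                    1                    1                    1                          
  chi_2 (sign: r->1, s->-1)  1             1                    1                    1                    1                    -1                         
  chi_3 (2d, j=1)            2             2*cos(2*pi/9)        2*cos(4*pi/9)        -1                   -2*cos(pi/9)         0                          
  chi_4 (2d, j=2)            2             2*cos(4*pi/9)        -2*cos(pi/9)         -1                   2*cos(2*pi/9)        0                          
  chi_5 (2d, j=3)            2             -1                   -1                   2                    -1                   0                          
  chi_6 (2d, j=4)            2             -2*cos(pi/9)         2*cos(2*pi/9)        -1                   2*cos(4*pi/9)        0                          

Spot check: chi_6 (2d, j=4) on {e} = 2.

D_9 has order 2*9 = 18 with 6 conjugacy classes, hence 6 irreducibles. Sum of squared dims 1 + 1 + 4 + 4 + 4 + 4 = 18 = |G|. Linear characters come from the abelianisation; the 2-dimensional irreps have character r^k -> 2*cos(2*pi*j*k/9), reflections -> 0.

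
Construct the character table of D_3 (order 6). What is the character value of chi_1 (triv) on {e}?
Conjugacy classes: {e} of size 1, {r^1, r^2} of size 2, {s, sr, ..., sr^2} of size 3.
Character table:
  irrep \ class              {e} (size 1)  {r^1, r^2} (size 2)  {s, sr, ..., sr^2} (size 3)
  chi_1 (triv)               1             1                    1                          
  chi_2 (sign: r->1, s->-1)  1             1                    -1                         
  chi_3 (2d, j=1)            2             -1                   0                          

Spot check: chi_1 (triv) on {e} = 1.

D_3 has order 2*3 = 6 with 3 conjugacy classes, hence 3 irreducibles. Sum of squared dims 1 + 1 + 4 = 6 = |G|. Linear characters come from the abelianisation; the 2-dimensional irreps have character r^k -> 2*cos(2*pi*j*k/3), reflections -> 0.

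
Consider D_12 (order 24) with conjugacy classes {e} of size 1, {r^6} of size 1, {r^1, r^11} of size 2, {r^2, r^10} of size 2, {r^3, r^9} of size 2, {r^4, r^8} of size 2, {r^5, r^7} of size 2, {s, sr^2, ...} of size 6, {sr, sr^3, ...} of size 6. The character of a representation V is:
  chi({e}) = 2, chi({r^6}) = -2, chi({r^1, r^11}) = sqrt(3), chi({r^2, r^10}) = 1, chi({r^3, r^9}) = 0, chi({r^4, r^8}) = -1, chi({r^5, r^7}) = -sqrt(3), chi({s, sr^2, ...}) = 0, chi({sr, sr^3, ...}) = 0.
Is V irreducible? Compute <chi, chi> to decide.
Irreducible: <chi, chi> = 1.

Solution. <chi, chi> = (1/|G|) sum_C |C| * |chi(C)|^2 = (1/24)[1*|2|^2 + 1*|-2|^2 + 2*|sqrt(3)|^2 + 2*|1|^2 + 2*|0|^2 + 2*|-1|^2 + 2*|-sqrt(3)|^2 + 6*|0|^2 + 6*|0|^2]
  = (1/24)[(4) + (4) + (6) + (2) + (0) + (2) + (6) + (0) + (0)] = 24/24 = 1.
A character is irreducible iff <chi, chi> = 1, so this representation is irreducible.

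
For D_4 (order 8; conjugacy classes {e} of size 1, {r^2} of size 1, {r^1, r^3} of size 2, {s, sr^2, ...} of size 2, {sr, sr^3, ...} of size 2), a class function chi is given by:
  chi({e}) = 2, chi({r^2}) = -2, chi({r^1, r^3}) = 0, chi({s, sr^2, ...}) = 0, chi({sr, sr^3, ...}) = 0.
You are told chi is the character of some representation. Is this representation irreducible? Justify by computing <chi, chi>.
Irreducible: <chi, chi> = 1.

Details: <chi, chi> = (1/|G|) sum_C |C| * |chi(C)|^2 = (1/8)[1*|2|^2 + 1*|-2|^2 + 2*|0|^2 + 2*|0|^2 + 2*|0|^2]
  = (1/8)[(4) + (4) + (0) + (0) + (0)] = 8/8 = 1.
A character is irreducible iff <chi, chi> = 1, so this representation is irreducible.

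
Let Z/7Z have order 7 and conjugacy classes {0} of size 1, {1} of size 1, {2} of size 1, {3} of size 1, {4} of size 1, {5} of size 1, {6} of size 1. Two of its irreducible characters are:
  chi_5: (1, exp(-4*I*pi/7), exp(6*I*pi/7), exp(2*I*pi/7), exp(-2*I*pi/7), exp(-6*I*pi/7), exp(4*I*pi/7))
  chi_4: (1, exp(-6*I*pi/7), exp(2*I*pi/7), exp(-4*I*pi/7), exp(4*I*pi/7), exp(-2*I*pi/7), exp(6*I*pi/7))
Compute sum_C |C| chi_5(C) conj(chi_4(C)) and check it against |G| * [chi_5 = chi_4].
Sum = 0; so <chi_5, chi_4> = 0 (distinct irreducibles are orthogonal).

Proof sketch: Compute term by term over conjugacy classes (|C| * chi_5(C) * conj(chi_4(C))):
  1*(1)*conj(1) + 1*(exp(-4*I*pi/7))*conj(exp(-6*I*pi/7)) + 1*(exp(6*I*pi/7))*conj(exp(2*I*pi/7)) + 1*(exp(2*I*pi/7))*conj(exp(-4*I*pi/7)) + 1*(exp(-2*I*pi/7))*conj(exp(4*I*pi/7)) + 1*(exp(-6*I*pi/7))*conj(exp(-2*I*pi/7)) + 1*(exp(4*I*pi/7))*conj(exp(6*I*pi/7))
  = (1) + (exp(2*I*pi/7)) + (exp(4*I*pi/7)) + (exp(6*I*pi/7)) + (exp(-6*I*pi/7)) + (exp(-4*I*pi/7)) + (exp(-2*I*pi/7))
  = 0.
(Exp terms are combined using exp(i*s)*conj(exp(i*t)) = exp(i*(s-t)), and sums of them are collapsed using the identity that for every m > 1 the m distinct m-th roots of unity sum to 0, e.g. 1 + exp(2*I*pi/3) + exp(-2*I*pi/3) = 0.)
Dividing by |G| = 7 gives 0/7 = 0, matching the row-orthogonality relation <chi_5, chi_4> = [chi_5 = chi_4].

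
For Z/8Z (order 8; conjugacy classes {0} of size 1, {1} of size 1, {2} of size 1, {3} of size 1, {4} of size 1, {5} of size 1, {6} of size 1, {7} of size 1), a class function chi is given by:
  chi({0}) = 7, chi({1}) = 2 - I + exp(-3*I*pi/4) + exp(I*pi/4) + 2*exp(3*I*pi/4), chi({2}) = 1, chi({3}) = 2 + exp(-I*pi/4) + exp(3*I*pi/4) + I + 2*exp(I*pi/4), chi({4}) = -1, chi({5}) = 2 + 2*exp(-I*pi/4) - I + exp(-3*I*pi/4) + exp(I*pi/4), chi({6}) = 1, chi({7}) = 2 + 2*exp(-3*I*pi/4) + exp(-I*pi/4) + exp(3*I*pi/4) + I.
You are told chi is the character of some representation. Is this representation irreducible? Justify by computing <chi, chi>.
Not irreducible (reducible): <chi, chi> = 11 > 1.

Argument: <chi, chi> = (1/|G|) sum_C |C| * |chi(C)|^2 = (1/8)[1*|7|^2 + 1*|2 - I + exp(-3*I*pi/4) + exp(I*pi/4) + 2*exp(3*I*pi/4)|^2 + 1*|1|^2 + 1*|2 + exp(-I*pi/4) + exp(3*I*pi/4) + I + 2*exp(I*pi/4)|^2 + 1*|-1|^2 + 1*|2 + 2*exp(-I*pi/4) - I + exp(-3*I*pi/4) + exp(I*pi/4)|^2 + 1*|1|^2 + 1*|2 + 2*exp(-3*I*pi/4) + exp(-I*pi/4) + exp(3*I*pi/4) + I|^2]
  = (1/8)[(49) + (9 + 7*exp(-3*I*pi/4) + exp(-I*pi/4) + exp(I*pi/4) + 7*exp(3*I*pi/4)) + (1) + (9 + 7*exp(-I*pi/4) + exp(-3*I*pi/4) + exp(3*I*pi/4) + 7*exp(I*pi/4)) + (1) + (9 + 7*exp(-I*pi/4) + exp(-3*I*pi/4) + exp(3*I*pi/4) + 7*exp(I*pi/4)) + (1) + (9 + 7*exp(-3*I*pi/4) + exp(-I*pi/4) + exp(I*pi/4) + 7*exp(3*I*pi/4))] = 88/8 = 11.
(Exp terms are combined using exp(i*s)*conj(exp(i*t)) = exp(i*(s-t)), and sums of them are collapsed using the identity that for every m > 1 the m distinct m-th roots of unity sum to 0, e.g. 1 + exp(2*I*pi/3) + exp(-2*I*pi/3) = 0.)
A character is irreducible iff <chi, chi> = 1, so this representation is reducible.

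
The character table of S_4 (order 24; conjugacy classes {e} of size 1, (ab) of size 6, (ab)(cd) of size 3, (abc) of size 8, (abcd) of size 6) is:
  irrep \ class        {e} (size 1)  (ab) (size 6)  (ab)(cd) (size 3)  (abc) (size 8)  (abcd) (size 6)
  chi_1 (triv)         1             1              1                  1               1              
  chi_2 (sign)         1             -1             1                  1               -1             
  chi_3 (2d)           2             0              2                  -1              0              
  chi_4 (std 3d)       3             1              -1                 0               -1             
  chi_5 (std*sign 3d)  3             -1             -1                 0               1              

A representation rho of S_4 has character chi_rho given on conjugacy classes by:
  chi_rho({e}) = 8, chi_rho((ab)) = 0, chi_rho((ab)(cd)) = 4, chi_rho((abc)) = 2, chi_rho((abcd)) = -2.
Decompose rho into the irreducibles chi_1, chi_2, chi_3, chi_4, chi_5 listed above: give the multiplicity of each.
Multiplicities: chi_1: 1, chi_2: 2, chi_3: 1, chi_4: 1, chi_5: 0.

Derivation: Use <chi_rho, chi> = (1/|G|) sum_C |C| * chi_rho(C) * conj(chi(C)) with |G| = 24 for each irreducible chi in the table:
  <chi_rho, chi_1> = (1/24)[1*(8)*conj(1) + 6*(0)*conj(1) + 3*(4)*conj(1) + 8*(2)*conj(1) + 6*(-2)*conj(1)]
      = (1/24)[(8) + (0) + (12) + (16) + (-12)] = 24/24 = 1
  <chi_rho, chi_2> = (1/24)[1*(8)*conj(1) + 6*(0)*conj(-1) + 3*(4)*conj(1) + 8*(2)*conj(1) + 6*(-2)*conj(-1)]
      = (1/24)[(8) + (0) + (12) + (16) + (12)] = 48/24 = 2
  <chi_rho, chi_3> = (1/24)[1*(8)*conj(2) + 6*(0)*conj(0) + 3*(4)*conj(2) + 8*(2)*conj(-1) + 6*(-2)*conj(0)]
      = (1/24)[(16) + (0) + (24) + (-16) + (0)] = 24/24 = 1
  <chi_rho, chi_4> = (1/24)[1*(8)*conj(3) + 6*(0)*conj(1) + 3*(4)*conj(-1) + 8*(2)*conj(0) + 6*(-2)*conj(-1)]
      = (1/24)[(24) + (0) + (-12) + (0) + (12)] = 24/24 = 1
  <chi_rho, chi_5> = (1/24)[1*(8)*conj(3) + 6*(0)*conj(-1) + 3*(4)*conj(-1) + 8*(2)*conj(0) + 6*(-2)*conj(1)]
      = (1/24)[(24) + (0) + (-12) + (0) + (-12)] = 0/24 = 0
Dimension check: dim(rho) = sum (mult * dim) = 1*1 + 2*1 + 1*2 + 1*3 + 0*3 = 8 = chi_rho(e) = 8.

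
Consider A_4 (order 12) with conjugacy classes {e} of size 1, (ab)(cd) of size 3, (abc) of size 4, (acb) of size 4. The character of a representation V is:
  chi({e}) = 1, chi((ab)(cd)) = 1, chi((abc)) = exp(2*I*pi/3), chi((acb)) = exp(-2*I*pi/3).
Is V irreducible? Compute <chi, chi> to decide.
Irreducible: <chi, chi> = 1.

Derivation: <chi, chi> = (1/|G|) sum_C |C| * |chi(C)|^2 = (1/12)[1*|1|^2 + 3*|1|^2 + 4*|exp(2*I*pi/3)|^2 + 4*|exp(-2*I*pi/3)|^2]
  = (1/12)[(1) + (3) + (4) + (4)] = 12/12 = 1.
(Exp terms are combined using exp(i*s)*conj(exp(i*t)) = exp(i*(s-t)), and sums of them are collapsed using the identity that for every m > 1 the m distinct m-th roots of unity sum to 0, e.g. 1 + exp(2*I*pi/3) + exp(-2*I*pi/3) = 0.)
A character is irreducible iff <chi, chi> = 1, so this representation is irreducible.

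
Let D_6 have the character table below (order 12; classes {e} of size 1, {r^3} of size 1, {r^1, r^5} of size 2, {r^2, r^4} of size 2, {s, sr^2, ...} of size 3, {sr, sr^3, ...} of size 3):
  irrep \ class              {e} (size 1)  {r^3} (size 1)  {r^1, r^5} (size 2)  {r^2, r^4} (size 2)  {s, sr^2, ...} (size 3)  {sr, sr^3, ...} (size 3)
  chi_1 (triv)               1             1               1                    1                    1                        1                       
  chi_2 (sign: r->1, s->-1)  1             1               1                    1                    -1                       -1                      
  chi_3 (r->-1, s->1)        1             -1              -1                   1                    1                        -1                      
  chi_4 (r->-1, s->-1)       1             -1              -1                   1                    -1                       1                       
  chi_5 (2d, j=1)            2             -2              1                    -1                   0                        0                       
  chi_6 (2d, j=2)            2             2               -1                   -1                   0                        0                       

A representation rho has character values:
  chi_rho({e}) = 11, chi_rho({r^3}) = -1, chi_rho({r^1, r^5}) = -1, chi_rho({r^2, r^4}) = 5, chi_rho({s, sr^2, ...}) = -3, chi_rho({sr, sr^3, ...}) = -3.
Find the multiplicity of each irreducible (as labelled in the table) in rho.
Multiplicities: chi_1: 0, chi_2: 3, chi_3: 2, chi_4: 2, chi_5: 1, chi_6: 1.

Reasoning: Use <chi_rho, chi> = (1/|G|) sum_C |C| * chi_rho(C) * conj(chi(C)) with |G| = 12 for each irreducible chi in the table:
  <chi_rho, chi_1> = (1/12)[1*(11)*conj(1) + 1*(-1)*conj(1) + 2*(-1)*conj(1) + 2*(5)*conj(1) + 3*(-3)*conj(1) + 3*(-3)*conj(1)]
      = (1/12)[(11) + (-1) + (-2) + (10) + (-9) + (-9)] = 0/12 = 0
  <chi_rho, chi_2> = (1/12)[1*(11)*conj(1) + 1*(-1)*conj(1) + 2*(-1)*conj(1) + 2*(5)*conj(1) + 3*(-3)*conj(-1) + 3*(-3)*conj(-1)]
      = (1/12)[(11) + (-1) + (-2) + (10) + (9) + (9)] = 36/12 = 3
  <chi_rho, chi_3> = (1/12)[1*(11)*conj(1) + 1*(-1)*conj(-1) + 2*(-1)*conj(-1) + 2*(5)*conj(1) + 3*(-3)*conj(1) + 3*(-3)*conj(-1)]
      = (1/12)[(11) + (1) + (2) + (10) + (-9) + (9)] = 24/12 = 2
  <chi_rho, chi_4> = (1/12)[1*(11)*conj(1) + 1*(-1)*conj(-1) + 2*(-1)*conj(-1) + 2*(5)*conj(1) + 3*(-3)*conj(-1) + 3*(-3)*conj(1)]
      = (1/12)[(11) + (1) + (2) + (10) + (9) + (-9)] = 24/12 = 2
  <chi_rho, chi_5> = (1/12)[1*(11)*conj(2) + 1*(-1)*conj(-2) + 2*(-1)*conj(1) + 2*(5)*conj(-1) + 3*(-3)*conj(0) + 3*(-3)*conj(0)]
      = (1/12)[(22) + (2) + (-2) + (-10) + (0) + (0)] = 12/12 = 1
  <chi_rho, chi_6> = (1/12)[1*(11)*conj(2) + 1*(-1)*conj(2) + 2*(-1)*conj(-1) + 2*(5)*conj(-1) + 3*(-3)*conj(0) + 3*(-3)*conj(0)]
      = (1/12)[(22) + (-2) + (2) + (-10) + (0) + (0)] = 12/12 = 1
Dimension check: dim(rho) = sum (mult * dim) = 0*1 + 3*1 + 2*1 + 2*1 + 1*2 + 1*2 = 11 = chi_rho(e) = 11.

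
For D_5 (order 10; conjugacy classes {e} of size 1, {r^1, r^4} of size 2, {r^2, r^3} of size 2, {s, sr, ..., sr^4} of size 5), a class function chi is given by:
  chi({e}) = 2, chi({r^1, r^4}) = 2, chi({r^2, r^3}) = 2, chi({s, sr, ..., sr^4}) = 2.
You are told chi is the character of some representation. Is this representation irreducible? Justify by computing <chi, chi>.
Not irreducible (reducible): <chi, chi> = 4 > 1.

Why: <chi, chi> = (1/|G|) sum_C |C| * |chi(C)|^2 = (1/10)[1*|2|^2 + 2*|2|^2 + 2*|2|^2 + 5*|2|^2]
  = (1/10)[(4) + (8) + (8) + (20)] = 40/10 = 4.
A character is irreducible iff <chi, chi> = 1, so this representation is reducible.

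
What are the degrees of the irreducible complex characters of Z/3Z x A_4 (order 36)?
Dimensions: 1, 1, 1, 1, 1, 1, 1, 1, 1, 3, 3, 3

Reasoning: There are 12 irreducibles (= number of conjugacy classes). Their dimensions d_i satisfy sum d_i^2 = |G| = 36: 1 + 1 + 1 + 1 + 1 + 1 + 1 + 1 + 1 + 9 + 9 + 9 = 36. (For the product with Z/3Z: each of the 3 1-dim characters of Z/3Z tensors with each irrep of A_4, giving 3 copies of each A_4-dimension.)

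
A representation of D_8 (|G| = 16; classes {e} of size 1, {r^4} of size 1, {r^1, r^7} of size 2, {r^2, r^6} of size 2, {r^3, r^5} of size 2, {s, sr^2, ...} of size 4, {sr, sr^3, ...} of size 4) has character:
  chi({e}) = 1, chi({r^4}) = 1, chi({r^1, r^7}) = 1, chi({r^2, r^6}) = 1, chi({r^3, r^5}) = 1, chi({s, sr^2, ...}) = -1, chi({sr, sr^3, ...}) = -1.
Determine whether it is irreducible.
Irreducible: <chi, chi> = 1.

<chi, chi> = (1/|G|) sum_C |C| * |chi(C)|^2 = (1/16)[1*|1|^2 + 1*|1|^2 + 2*|1|^2 + 2*|1|^2 + 2*|1|^2 + 4*|-1|^2 + 4*|-1|^2]
  = (1/16)[(1) + (1) + (2) + (2) + (2) + (4) + (4)] = 16/16 = 1.
A character is irreducible iff <chi, chi> = 1, so this representation is irreducible.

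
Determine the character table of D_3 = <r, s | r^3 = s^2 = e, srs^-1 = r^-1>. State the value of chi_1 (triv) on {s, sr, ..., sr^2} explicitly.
Conjugacy classes: {e} of size 1, {r^1, r^2} of size 2, {s, sr, ..., sr^2} of size 3.
Character table:
  irrep \ class              {e} (size 1)  {r^1, r^2} (size 2)  {s, sr, ..., sr^2} (size 3)
  chi_1 (triv)               1             1                    1                          
  chi_2 (sign: r->1, s->-1)  1             1                    -1                         
  chi_3 (2d, j=1)            2             -1                   0                          

Spot check: chi_1 (triv) on {s, sr, ..., sr^2} = 1.

Derivation: D_3 has order 2*3 = 6 with 3 conjugacy classes, hence 3 irreducibles. Sum of squared dims 1 + 1 + 4 = 6 = |G|. Linear characters come from the abelianisation; the 2-dimensional irreps have character r^k -> 2*cos(2*pi*j*k/3), reflections -> 0.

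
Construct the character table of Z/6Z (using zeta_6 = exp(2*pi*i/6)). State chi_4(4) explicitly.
Character table of Z/6Z (irreps indexed chi_0,...,chi_5 with chi_k(m) = zeta_6^(k*m), zeta_6 = exp(2*pi*i/6)):
  irrep \ class  {0} (size 1)  {1} (size 1)    {2} (size 1)    {3} (size 1)  {4} (size 1)    {5} (size 1)  
  chi_0          1             1               1               1             1               1             
  chi_1          1             exp(I*pi/3)     exp(2*I*pi/3)   -1            exp(-2*I*pi/3)  exp(-I*pi/3)  
  chi_2          1             exp(2*I*pi/3)   exp(-2*I*pi/3)  1             exp(2*I*pi/3)   exp(-2*I*pi/3)
  chi_3          1             -1              1               -1            1               -1            
  chi_4          1             exp(-2*I*pi/3)  exp(2*I*pi/3)   1             exp(-2*I*pi/3)  exp(2*I*pi/3) 
  chi_5          1             exp(-I*pi/3)    exp(-2*I*pi/3)  -1            exp(2*I*pi/3)   exp(I*pi/3)   

Spot check: chi_4(4) = zeta_6^(4*4) = zeta_6^16 = exp(-2*I*pi/3).

Proof sketch: Z/6Z is abelian, so all 6 irreducible complex representations are 1-dimensional. They are given by chi_k(m) = zeta_6^(k*m) for k = 0,...,5. Row orthogonality: sum_m chi_k(m) conj(chi_l(m)) = 6 * [k = l].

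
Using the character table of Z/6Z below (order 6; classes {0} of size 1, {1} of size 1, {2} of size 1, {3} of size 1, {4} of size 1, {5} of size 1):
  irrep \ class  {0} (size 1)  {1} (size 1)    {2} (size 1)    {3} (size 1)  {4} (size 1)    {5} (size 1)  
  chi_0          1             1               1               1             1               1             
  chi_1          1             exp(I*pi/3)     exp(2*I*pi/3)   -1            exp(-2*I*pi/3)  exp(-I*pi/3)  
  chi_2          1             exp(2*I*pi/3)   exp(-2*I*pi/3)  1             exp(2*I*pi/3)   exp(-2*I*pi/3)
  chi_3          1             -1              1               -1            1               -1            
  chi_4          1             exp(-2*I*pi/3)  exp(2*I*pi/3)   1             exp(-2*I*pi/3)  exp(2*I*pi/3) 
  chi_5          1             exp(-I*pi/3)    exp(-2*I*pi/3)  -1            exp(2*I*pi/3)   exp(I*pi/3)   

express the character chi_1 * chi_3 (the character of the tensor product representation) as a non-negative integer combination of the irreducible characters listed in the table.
chi_1 tensor chi_3 = chi_4 (all other irreducibles have multiplicity 0).

Working: The character of a tensor product is the pointwise product (chi_1 * chi_3)(C) = chi_1(C) * chi_3(C):
  {0}: (1)*(1), {1}: (exp(I*pi/3))*(-1), {2}: (exp(2*I*pi/3))*(1), {3}: (-1)*(-1), {4}: (exp(-2*I*pi/3))*(1), {5}: (exp(-I*pi/3))*(-1)
so (chi_1 * chi_3) takes values
  {0} -> 1, {1} -> -exp(I*pi/3), {2} -> exp(2*I*pi/3), {3} -> 1, {4} -> exp(-2*I*pi/3), {5} -> -exp(-I*pi/3).
Now take the inner product of this character with each irreducible chi from the table, <chi_1*chi_3, chi> = (1/6) sum_C |C| (chi_1*chi_3)(C) conj(chi(C)):
  <chi_1*chi_3, chi_0> = (1/6)[1*(1)*conj(1) + 1*(-exp(I*pi/3))*conj(1) + 1*(exp(2*I*pi/3))*conj(1) + 1*(1)*conj(1) + 1*(exp(-2*I*pi/3))*conj(1) + 1*(-exp(-I*pi/3))*conj(1)]
      = (1/6)[(1) + (-exp(I*pi/3)) + (exp(2*I*pi/3)) + (1) + (exp(-2*I*pi/3)) + (-exp(-I*pi/3))] = 0/6 = 0
  <chi_1*chi_3, chi_1> = (1/6)[1*(1)*conj(1) + 1*(-exp(I*pi/3))*conj(exp(I*pi/3)) + 1*(exp(2*I*pi/3))*conj(exp(2*I*pi/3)) + 1*(1)*conj(-1) + 1*(exp(-2*I*pi/3))*conj(exp(-2*I*pi/3)) + 1*(-exp(-I*pi/3))*conj(exp(-I*pi/3))]
      = (1/6)[(1) + (-1) + (1) + (-1) + (1) + (-1)] = 0/6 = 0
  <chi_1*chi_3, chi_2> = (1/6)[1*(1)*conj(1) + 1*(-exp(I*pi/3))*conj(exp(2*I*pi/3)) + 1*(exp(2*I*pi/3))*conj(exp(-2*I*pi/3)) + 1*(1)*conj(1) + 1*(exp(-2*I*pi/3))*conj(exp(2*I*pi/3)) + 1*(-exp(-I*pi/3))*conj(exp(-2*I*pi/3))]
      = (1/6)[(1) + (-exp(-I*pi/3)) + (exp(-2*I*pi/3)) + (1) + (exp(2*I*pi/3)) + (-exp(I*pi/3))] = 0/6 = 0
  <chi_1*chi_3, chi_3> = (1/6)[1*(1)*conj(1) + 1*(-exp(I*pi/3))*conj(-1) + 1*(exp(2*I*pi/3))*conj(1) + 1*(1)*conj(-1) + 1*(exp(-2*I*pi/3))*conj(1) + 1*(-exp(-I*pi/3))*conj(-1)]
      = (1/6)[(1) + (exp(I*pi/3)) + (exp(2*I*pi/3)) + (-1) + (exp(-2*I*pi/3)) + (exp(-I*pi/3))] = 0/6 = 0
  <chi_1*chi_3, chi_4> = (1/6)[1*(1)*conj(1) + 1*(-exp(I*pi/3))*conj(exp(-2*I*pi/3)) + 1*(exp(2*I*pi/3))*conj(exp(2*I*pi/3)) + 1*(1)*conj(1) + 1*(exp(-2*I*pi/3))*conj(exp(-2*I*pi/3)) + 1*(-exp(-I*pi/3))*conj(exp(2*I*pi/3))]
      = (1/6)[(1) + (1) + (1) + (1) + (1) + (1)] = 6/6 = 1
  <chi_1*chi_3, chi_5> = (1/6)[1*(1)*conj(1) + 1*(-exp(I*pi/3))*conj(exp(-I*pi/3)) + 1*(exp(2*I*pi/3))*conj(exp(-2*I*pi/3)) + 1*(1)*conj(-1) + 1*(exp(-2*I*pi/3))*conj(exp(2*I*pi/3)) + 1*(-exp(-I*pi/3))*conj(exp(I*pi/3))]
      = (1/6)[(1) + (-exp(2*I*pi/3)) + (exp(-2*I*pi/3)) + (-1) + (exp(2*I*pi/3)) + (-exp(-2*I*pi/3))] = 0/6 = 0
(Exp terms are combined using exp(i*s)*conj(exp(i*t)) = exp(i*(s-t)), and sums of them are collapsed using the identity that for every m > 1 the m distinct m-th roots of unity sum to 0, e.g. 1 + exp(2*I*pi/3) + exp(-2*I*pi/3) = 0.)
Hence the multiplicities are chi_4: 1. Dimension check: dim(chi_1)*dim(chi_3) = 1*1 = 1 and sum (mult * dim) = 1*1 = 1.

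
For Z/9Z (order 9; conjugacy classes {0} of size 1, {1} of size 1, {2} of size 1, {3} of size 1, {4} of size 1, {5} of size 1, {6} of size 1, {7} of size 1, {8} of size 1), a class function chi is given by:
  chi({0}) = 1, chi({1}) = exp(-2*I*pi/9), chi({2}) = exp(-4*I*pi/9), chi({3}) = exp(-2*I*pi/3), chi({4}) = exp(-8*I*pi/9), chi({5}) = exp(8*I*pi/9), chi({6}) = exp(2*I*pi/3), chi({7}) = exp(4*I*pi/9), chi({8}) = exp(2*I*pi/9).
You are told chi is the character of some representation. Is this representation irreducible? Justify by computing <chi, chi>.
Irreducible: <chi, chi> = 1.

Why: <chi, chi> = (1/|G|) sum_C |C| * |chi(C)|^2 = (1/9)[1*|1|^2 + 1*|exp(-2*I*pi/9)|^2 + 1*|exp(-4*I*pi/9)|^2 + 1*|exp(-2*I*pi/3)|^2 + 1*|exp(-8*I*pi/9)|^2 + 1*|exp(8*I*pi/9)|^2 + 1*|exp(2*I*pi/3)|^2 + 1*|exp(4*I*pi/9)|^2 + 1*|exp(2*I*pi/9)|^2]
  = (1/9)[(1) + (1) + (1) + (1) + (1) + (1) + (1) + (1) + (1)] = 9/9 = 1.
(Exp terms are combined using exp(i*s)*conj(exp(i*t)) = exp(i*(s-t)), and sums of them are collapsed using the identity that for every m > 1 the m distinct m-th roots of unity sum to 0, e.g. 1 + exp(2*I*pi/3) + exp(-2*I*pi/3) = 0.)
A character is irreducible iff <chi, chi> = 1, so this representation is irreducible.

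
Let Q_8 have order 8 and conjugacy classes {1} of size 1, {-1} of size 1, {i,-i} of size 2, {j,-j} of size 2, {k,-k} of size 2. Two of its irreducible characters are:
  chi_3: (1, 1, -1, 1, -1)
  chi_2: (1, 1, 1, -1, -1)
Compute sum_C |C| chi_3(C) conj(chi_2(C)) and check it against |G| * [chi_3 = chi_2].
Sum = 0; so <chi_3, chi_2> = 0 (distinct irreducibles are orthogonal).

Argument: Compute term by term over conjugacy classes (|C| * chi_3(C) * conj(chi_2(C))):
  1*(1)*conj(1) + 1*(1)*conj(1) + 2*(-1)*conj(1) + 2*(1)*conj(-1) + 2*(-1)*conj(-1)
  = (1) + (1) + (-2) + (-2) + (2)
  = 0.
Dividing by |G| = 8 gives 0/8 = 0, matching the row-orthogonality relation <chi_3, chi_2> = [chi_3 = chi_2].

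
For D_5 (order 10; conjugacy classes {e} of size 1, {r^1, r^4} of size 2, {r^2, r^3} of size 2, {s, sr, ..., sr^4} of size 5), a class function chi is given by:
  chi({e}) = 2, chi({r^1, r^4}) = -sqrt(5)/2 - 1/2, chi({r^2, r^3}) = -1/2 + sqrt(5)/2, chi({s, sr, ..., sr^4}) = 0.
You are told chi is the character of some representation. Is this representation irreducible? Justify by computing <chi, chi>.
Irreducible: <chi, chi> = 1.

Solution. <chi, chi> = (1/|G|) sum_C |C| * |chi(C)|^2 = (1/10)[1*|2|^2 + 2*|-sqrt(5)/2 - 1/2|^2 + 2*|-1/2 + sqrt(5)/2|^2 + 5*|0|^2]
  = (1/10)[(4) + (sqrt(5) + 3) + (3 - sqrt(5)) + (0)] = 10/10 = 1.
A character is irreducible iff <chi, chi> = 1, so this representation is irreducible.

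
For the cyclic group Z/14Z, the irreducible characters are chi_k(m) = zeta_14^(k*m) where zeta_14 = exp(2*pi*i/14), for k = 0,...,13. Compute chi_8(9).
chi_8(9) = zeta_14^72 = exp(2*I*pi/7)

Details: chi_8(9) = zeta_14^(8*9) = zeta_14^72. Since zeta_14^14 = 1, this equals zeta_14^2 = exp(2*pi*i*2/14) = exp(2*I*pi/7).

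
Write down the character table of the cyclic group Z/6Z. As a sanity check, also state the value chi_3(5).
Character table of Z/6Z (irreps indexed chi_0,...,chi_5 with chi_k(m) = zeta_6^(k*m), zeta_6 = exp(2*pi*i/6)):
  irrep \ class  {0} (size 1)  {1} (size 1)    {2} (size 1)    {3} (size 1)  {4} (size 1)    {5} (size 1)  
  chi_0          1             1               1               1             1               1             
  chi_1          1             exp(I*pi/3)     exp(2*I*pi/3)   -1            exp(-2*I*pi/3)  exp(-I*pi/3)  
  chi_2          1             exp(2*I*pi/3)   exp(-2*I*pi/3)  1             exp(2*I*pi/3)   exp(-2*I*pi/3)
  chi_3          1             -1              1               -1            1               -1            
  chi_4          1             exp(-2*I*pi/3)  exp(2*I*pi/3)   1             exp(-2*I*pi/3)  exp(2*I*pi/3) 
  chi_5          1             exp(-I*pi/3)    exp(-2*I*pi/3)  -1            exp(2*I*pi/3)   exp(I*pi/3)   

Spot check: chi_3(5) = zeta_6^(3*5) = zeta_6^15 = -1.

Z/6Z is abelian, so all 6 irreducible complex representations are 1-dimensional. They are given by chi_k(m) = zeta_6^(k*m) for k = 0,...,5. Row orthogonality: sum_m chi_k(m) conj(chi_l(m)) = 6 * [k = l].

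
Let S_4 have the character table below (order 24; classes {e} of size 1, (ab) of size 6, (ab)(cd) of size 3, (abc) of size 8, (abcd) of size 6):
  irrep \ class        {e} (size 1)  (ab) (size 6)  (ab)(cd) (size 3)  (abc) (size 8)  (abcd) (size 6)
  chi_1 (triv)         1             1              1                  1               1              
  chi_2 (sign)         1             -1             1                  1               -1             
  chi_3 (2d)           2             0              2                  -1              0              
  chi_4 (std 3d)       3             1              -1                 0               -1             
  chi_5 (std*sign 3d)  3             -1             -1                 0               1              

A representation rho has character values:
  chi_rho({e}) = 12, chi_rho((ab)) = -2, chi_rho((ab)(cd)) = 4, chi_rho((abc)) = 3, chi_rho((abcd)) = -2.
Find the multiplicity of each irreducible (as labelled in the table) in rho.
Multiplicities: chi_1: 1, chi_2: 3, chi_3: 1, chi_4: 1, chi_5: 1.

Explanation: Use <chi_rho, chi> = (1/|G|) sum_C |C| * chi_rho(C) * conj(chi(C)) with |G| = 24 for each irreducible chi in the table:
  <chi_rho, chi_1> = (1/24)[1*(12)*conj(1) + 6*(-2)*conj(1) + 3*(4)*conj(1) + 8*(3)*conj(1) + 6*(-2)*conj(1)]
      = (1/24)[(12) + (-12) + (12) + (24) + (-12)] = 24/24 = 1
  <chi_rho, chi_2> = (1/24)[1*(12)*conj(1) + 6*(-2)*conj(-1) + 3*(4)*conj(1) + 8*(3)*conj(1) + 6*(-2)*conj(-1)]
      = (1/24)[(12) + (12) + (12) + (24) + (12)] = 72/24 = 3
  <chi_rho, chi_3> = (1/24)[1*(12)*conj(2) + 6*(-2)*conj(0) + 3*(4)*conj(2) + 8*(3)*conj(-1) + 6*(-2)*conj(0)]
      = (1/24)[(24) + (0) + (24) + (-24) + (0)] = 24/24 = 1
  <chi_rho, chi_4> = (1/24)[1*(12)*conj(3) + 6*(-2)*conj(1) + 3*(4)*conj(-1) + 8*(3)*conj(0) + 6*(-2)*conj(-1)]
      = (1/24)[(36) + (-12) + (-12) + (0) + (12)] = 24/24 = 1
  <chi_rho, chi_5> = (1/24)[1*(12)*conj(3) + 6*(-2)*conj(-1) + 3*(4)*conj(-1) + 8*(3)*conj(0) + 6*(-2)*conj(1)]
      = (1/24)[(36) + (12) + (-12) + (0) + (-12)] = 24/24 = 1
Dimension check: dim(rho) = sum (mult * dim) = 1*1 + 3*1 + 1*2 + 1*3 + 1*3 = 12 = chi_rho(e) = 12.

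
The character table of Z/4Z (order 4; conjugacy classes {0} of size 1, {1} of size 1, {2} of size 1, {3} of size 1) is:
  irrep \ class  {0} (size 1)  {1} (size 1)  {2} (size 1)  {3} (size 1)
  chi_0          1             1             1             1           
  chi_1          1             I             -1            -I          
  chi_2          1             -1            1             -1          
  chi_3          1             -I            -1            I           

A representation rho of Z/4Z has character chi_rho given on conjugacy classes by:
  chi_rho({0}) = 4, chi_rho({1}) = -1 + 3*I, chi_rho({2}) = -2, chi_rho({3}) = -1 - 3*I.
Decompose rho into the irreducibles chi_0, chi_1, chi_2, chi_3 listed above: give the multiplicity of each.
Multiplicities: chi_0: 0, chi_1: 3, chi_2: 1, chi_3: 0.

Derivation: Use <chi_rho, chi> = (1/|G|) sum_C |C| * chi_rho(C) * conj(chi(C)) with |G| = 4 for each irreducible chi in the table:
  <chi_rho, chi_0> = (1/4)[1*(4)*conj(1) + 1*(-1 + 3*I)*conj(1) + 1*(-2)*conj(1) + 1*(-1 - 3*I)*conj(1)]
      = (1/4)[(4) + (-1 + 3*I) + (-2) + (-1 - 3*I)] = 0/4 = 0
  <chi_rho, chi_1> = (1/4)[1*(4)*conj(1) + 1*(-1 + 3*I)*conj(I) + 1*(-2)*conj(-1) + 1*(-1 - 3*I)*conj(-I)]
      = (1/4)[(4) + (3 + I) + (2) + (3 - I)] = 12/4 = 3
  <chi_rho, chi_2> = (1/4)[1*(4)*conj(1) + 1*(-1 + 3*I)*conj(-1) + 1*(-2)*conj(1) + 1*(-1 - 3*I)*conj(-1)]
      = (1/4)[(4) + (1 - 3*I) + (-2) + (1 + 3*I)] = 4/4 = 1
  <chi_rho, chi_3> = (1/4)[1*(4)*conj(1) + 1*(-1 + 3*I)*conj(-I) + 1*(-2)*conj(-1) + 1*(-1 - 3*I)*conj(I)]
      = (1/4)[(4) + (-3 - I) + (2) + (-3 + I)] = 0/4 = 0
(Exp terms are combined using exp(i*s)*conj(exp(i*t)) = exp(i*(s-t)), and sums of them are collapsed using the identity that for every m > 1 the m distinct m-th roots of unity sum to 0, e.g. 1 + exp(2*I*pi/3) + exp(-2*I*pi/3) = 0.)
Dimension check: dim(rho) = sum (mult * dim) = 0*1 + 3*1 + 1*1 + 0*1 = 4 = chi_rho(e) = 4.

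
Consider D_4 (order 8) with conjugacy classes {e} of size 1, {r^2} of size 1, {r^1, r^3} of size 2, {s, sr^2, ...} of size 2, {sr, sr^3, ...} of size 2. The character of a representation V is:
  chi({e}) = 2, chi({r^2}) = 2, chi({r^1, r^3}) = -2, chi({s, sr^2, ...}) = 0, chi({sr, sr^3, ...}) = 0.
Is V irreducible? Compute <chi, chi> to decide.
Not irreducible (reducible): <chi, chi> = 2 > 1.

Working: <chi, chi> = (1/|G|) sum_C |C| * |chi(C)|^2 = (1/8)[1*|2|^2 + 1*|2|^2 + 2*|-2|^2 + 2*|0|^2 + 2*|0|^2]
  = (1/8)[(4) + (4) + (8) + (0) + (0)] = 16/8 = 2.
A character is irreducible iff <chi, chi> = 1, so this representation is reducible.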